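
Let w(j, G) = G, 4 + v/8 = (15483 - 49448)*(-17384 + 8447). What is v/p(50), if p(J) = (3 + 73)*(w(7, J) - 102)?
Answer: -303545201/494 ≈ -6.1446e+5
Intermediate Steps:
v = 2428361608 (v = -32 + 8*((15483 - 49448)*(-17384 + 8447)) = -32 + 8*(-33965*(-8937)) = -32 + 8*303545205 = -32 + 2428361640 = 2428361608)
p(J) = -7752 + 76*J (p(J) = (3 + 73)*(J - 102) = 76*(-102 + J) = -7752 + 76*J)
v/p(50) = 2428361608/(-7752 + 76*50) = 2428361608/(-7752 + 3800) = 2428361608/(-3952) = 2428361608*(-1/3952) = -303545201/494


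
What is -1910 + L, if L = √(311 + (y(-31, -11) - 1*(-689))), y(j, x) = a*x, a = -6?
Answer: -1910 + √1066 ≈ -1877.3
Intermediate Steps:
y(j, x) = -6*x
L = √1066 (L = √(311 + (-6*(-11) - 1*(-689))) = √(311 + (66 + 689)) = √(311 + 755) = √1066 ≈ 32.650)
-1910 + L = -1910 + √1066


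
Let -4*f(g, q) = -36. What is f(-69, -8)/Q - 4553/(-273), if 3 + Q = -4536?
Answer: 6887870/413049 ≈ 16.676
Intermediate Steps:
Q = -4539 (Q = -3 - 4536 = -4539)
f(g, q) = 9 (f(g, q) = -¼*(-36) = 9)
f(-69, -8)/Q - 4553/(-273) = 9/(-4539) - 4553/(-273) = 9*(-1/4539) - 4553*(-1/273) = -3/1513 + 4553/273 = 6887870/413049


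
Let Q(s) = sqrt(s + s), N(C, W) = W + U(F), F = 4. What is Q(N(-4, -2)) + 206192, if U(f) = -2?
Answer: 206192 + 2*I*sqrt(2) ≈ 2.0619e+5 + 2.8284*I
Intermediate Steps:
N(C, W) = -2 + W (N(C, W) = W - 2 = -2 + W)
Q(s) = sqrt(2)*sqrt(s) (Q(s) = sqrt(2*s) = sqrt(2)*sqrt(s))
Q(N(-4, -2)) + 206192 = sqrt(2)*sqrt(-2 - 2) + 206192 = sqrt(2)*sqrt(-4) + 206192 = sqrt(2)*(2*I) + 206192 = 2*I*sqrt(2) + 206192 = 206192 + 2*I*sqrt(2)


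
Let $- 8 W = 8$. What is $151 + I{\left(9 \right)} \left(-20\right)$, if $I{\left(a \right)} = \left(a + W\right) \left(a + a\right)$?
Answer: $-2729$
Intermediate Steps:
$W = -1$ ($W = \left(- \frac{1}{8}\right) 8 = -1$)
$I{\left(a \right)} = 2 a \left(-1 + a\right)$ ($I{\left(a \right)} = \left(a - 1\right) \left(a + a\right) = \left(-1 + a\right) 2 a = 2 a \left(-1 + a\right)$)
$151 + I{\left(9 \right)} \left(-20\right) = 151 + 2 \cdot 9 \left(-1 + 9\right) \left(-20\right) = 151 + 2 \cdot 9 \cdot 8 \left(-20\right) = 151 + 144 \left(-20\right) = 151 - 2880 = -2729$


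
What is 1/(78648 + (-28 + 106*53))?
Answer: 1/84238 ≈ 1.1871e-5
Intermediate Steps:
1/(78648 + (-28 + 106*53)) = 1/(78648 + (-28 + 5618)) = 1/(78648 + 5590) = 1/84238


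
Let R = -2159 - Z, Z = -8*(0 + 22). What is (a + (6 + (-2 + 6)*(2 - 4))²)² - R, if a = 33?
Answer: 3352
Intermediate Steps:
Z = -176 (Z = -8*22 = -176)
R = -1983 (R = -2159 - 1*(-176) = -2159 + 176 = -1983)
(a + (6 + (-2 + 6)*(2 - 4))²)² - R = (33 + (6 + (-2 + 6)*(2 - 4))²)² - 1*(-1983) = (33 + (6 + 4*(-2))²)² + 1983 = (33 + (6 - 8)²)² + 1983 = (33 + (-2)²)² + 1983 = (33 + 4)² + 1983 = 37² + 1983 = 1369 + 1983 = 3352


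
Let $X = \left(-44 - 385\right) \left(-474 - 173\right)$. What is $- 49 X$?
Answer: $-13600587$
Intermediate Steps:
$X = 277563$ ($X = \left(-429\right) \left(-647\right) = 277563$)
$- 49 X = \left(-49\right) 277563 = -13600587$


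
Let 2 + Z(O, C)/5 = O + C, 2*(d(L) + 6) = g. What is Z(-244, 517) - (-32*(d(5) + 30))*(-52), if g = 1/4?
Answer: -38789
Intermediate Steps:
g = ¼ ≈ 0.25000
d(L) = -47/8 (d(L) = -6 + (½)*(¼) = -6 + ⅛ = -47/8)
Z(O, C) = -10 + 5*C + 5*O (Z(O, C) = -10 + 5*(O + C) = -10 + 5*(C + O) = -10 + (5*C + 5*O) = -10 + 5*C + 5*O)
Z(-244, 517) - (-32*(d(5) + 30))*(-52) = (-10 + 5*517 + 5*(-244)) - (-32*(-47/8 + 30))*(-52) = (-10 + 2585 - 1220) - (-32*193/8)*(-52) = 1355 - (-772)*(-52) = 1355 - 1*40144 = 1355 - 40144 = -38789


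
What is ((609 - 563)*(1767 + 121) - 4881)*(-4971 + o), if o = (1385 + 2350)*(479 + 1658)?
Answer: 653828136108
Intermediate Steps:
o = 7981695 (o = 3735*2137 = 7981695)
((609 - 563)*(1767 + 121) - 4881)*(-4971 + o) = ((609 - 563)*(1767 + 121) - 4881)*(-4971 + 7981695) = (46*1888 - 4881)*7976724 = (86848 - 4881)*7976724 = 81967*7976724 = 653828136108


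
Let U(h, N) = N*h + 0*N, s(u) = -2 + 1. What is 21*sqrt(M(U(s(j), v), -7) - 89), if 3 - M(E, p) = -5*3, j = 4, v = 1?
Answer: 21*I*sqrt(71) ≈ 176.95*I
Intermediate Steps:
s(u) = -1
U(h, N) = N*h (U(h, N) = N*h + 0 = N*h)
M(E, p) = 18 (M(E, p) = 3 - (-5)*3 = 3 - 1*(-15) = 3 + 15 = 18)
21*sqrt(M(U(s(j), v), -7) - 89) = 21*sqrt(18 - 89) = 21*sqrt(-71) = 21*(I*sqrt(71)) = 21*I*sqrt(71)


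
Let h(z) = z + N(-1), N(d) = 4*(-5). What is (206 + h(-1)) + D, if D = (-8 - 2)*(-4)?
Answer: 225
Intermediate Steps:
N(d) = -20
D = 40 (D = -10*(-4) = 40)
h(z) = -20 + z (h(z) = z - 20 = -20 + z)
(206 + h(-1)) + D = (206 + (-20 - 1)) + 40 = (206 - 21) + 40 = 185 + 40 = 225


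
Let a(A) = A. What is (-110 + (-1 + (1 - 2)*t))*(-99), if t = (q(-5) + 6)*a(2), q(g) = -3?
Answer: 11583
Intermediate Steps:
t = 6 (t = (-3 + 6)*2 = 3*2 = 6)
(-110 + (-1 + (1 - 2)*t))*(-99) = (-110 + (-1 + (1 - 2)*6))*(-99) = (-110 + (-1 - 1*6))*(-99) = (-110 + (-1 - 6))*(-99) = (-110 - 7)*(-99) = -117*(-99) = 11583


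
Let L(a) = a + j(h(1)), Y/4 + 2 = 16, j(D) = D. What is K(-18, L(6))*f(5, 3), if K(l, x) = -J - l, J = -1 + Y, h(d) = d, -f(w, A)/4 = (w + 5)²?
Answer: 14800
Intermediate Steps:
f(w, A) = -4*(5 + w)² (f(w, A) = -4*(w + 5)² = -4*(5 + w)²)
Y = 56 (Y = -8 + 4*16 = -8 + 64 = 56)
J = 55 (J = -1 + 56 = 55)
L(a) = 1 + a (L(a) = a + 1 = 1 + a)
K(l, x) = -55 - l (K(l, x) = -1*55 - l = -55 - l)
K(-18, L(6))*f(5, 3) = (-55 - 1*(-18))*(-4*(5 + 5)²) = (-55 + 18)*(-4*10²) = -(-148)*100 = -37*(-400) = 14800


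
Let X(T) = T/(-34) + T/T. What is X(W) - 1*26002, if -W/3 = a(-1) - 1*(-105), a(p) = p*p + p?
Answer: -883719/34 ≈ -25992.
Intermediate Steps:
a(p) = p + p² (a(p) = p² + p = p + p²)
W = -315 (W = -3*(-(1 - 1) - 1*(-105)) = -3*(-1*0 + 105) = -3*(0 + 105) = -3*105 = -315)
X(T) = 1 - T/34 (X(T) = T*(-1/34) + 1 = -T/34 + 1 = 1 - T/34)
X(W) - 1*26002 = (1 - 1/34*(-315)) - 1*26002 = (1 + 315/34) - 26002 = 349/34 - 26002 = -883719/34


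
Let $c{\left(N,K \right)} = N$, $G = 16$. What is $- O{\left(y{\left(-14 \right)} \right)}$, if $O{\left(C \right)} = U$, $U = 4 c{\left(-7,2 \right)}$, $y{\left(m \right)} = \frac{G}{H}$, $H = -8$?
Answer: $28$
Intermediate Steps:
$y{\left(m \right)} = -2$ ($y{\left(m \right)} = \frac{16}{-8} = 16 \left(- \frac{1}{8}\right) = -2$)
$U = -28$ ($U = 4 \left(-7\right) = -28$)
$O{\left(C \right)} = -28$
$- O{\left(y{\left(-14 \right)} \right)} = \left(-1\right) \left(-28\right) = 28$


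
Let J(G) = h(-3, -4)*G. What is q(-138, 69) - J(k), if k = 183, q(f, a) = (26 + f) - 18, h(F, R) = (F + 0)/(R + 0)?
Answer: -1069/4 ≈ -267.25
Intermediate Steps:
h(F, R) = F/R
q(f, a) = 8 + f
J(G) = 3*G/4 (J(G) = (-3/(-4))*G = (-3*(-¼))*G = 3*G/4)
q(-138, 69) - J(k) = (8 - 138) - 3*183/4 = -130 - 1*549/4 = -130 - 549/4 = -1069/4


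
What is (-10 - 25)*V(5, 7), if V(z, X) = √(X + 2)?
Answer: -105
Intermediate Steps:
V(z, X) = √(2 + X)
(-10 - 25)*V(5, 7) = (-10 - 25)*√(2 + 7) = -35*√9 = -35*3 = -105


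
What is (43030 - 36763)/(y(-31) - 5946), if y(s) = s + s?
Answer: -6267/6008 ≈ -1.0431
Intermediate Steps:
y(s) = 2*s
(43030 - 36763)/(y(-31) - 5946) = (43030 - 36763)/(2*(-31) - 5946) = 6267/(-62 - 5946) = 6267/(-6008) = 6267*(-1/6008) = -6267/6008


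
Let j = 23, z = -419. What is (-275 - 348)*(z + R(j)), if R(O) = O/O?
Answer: 260414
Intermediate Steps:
R(O) = 1
(-275 - 348)*(z + R(j)) = (-275 - 348)*(-419 + 1) = -623*(-418) = 260414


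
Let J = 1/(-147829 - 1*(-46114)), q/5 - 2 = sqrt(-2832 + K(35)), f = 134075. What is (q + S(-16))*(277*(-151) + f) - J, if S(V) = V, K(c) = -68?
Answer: -56298031919/101715 + 4612400*I*sqrt(29) ≈ -5.5349e+5 + 2.4839e+7*I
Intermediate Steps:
q = 10 + 50*I*sqrt(29) (q = 10 + 5*sqrt(-2832 - 68) = 10 + 5*sqrt(-2900) = 10 + 5*(10*I*sqrt(29)) = 10 + 50*I*sqrt(29) ≈ 10.0 + 269.26*I)
J = -1/101715 (J = 1/(-147829 + 46114) = 1/(-101715) = -1/101715 ≈ -9.8314e-6)
(q + S(-16))*(277*(-151) + f) - J = ((10 + 50*I*sqrt(29)) - 16)*(277*(-151) + 134075) - 1*(-1/101715) = (-6 + 50*I*sqrt(29))*(-41827 + 134075) + 1/101715 = (-6 + 50*I*sqrt(29))*92248 + 1/101715 = (-553488 + 4612400*I*sqrt(29)) + 1/101715 = -56298031919/101715 + 4612400*I*sqrt(29)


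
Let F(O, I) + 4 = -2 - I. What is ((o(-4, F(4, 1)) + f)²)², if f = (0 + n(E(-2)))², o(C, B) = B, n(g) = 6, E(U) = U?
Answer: 707281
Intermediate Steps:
F(O, I) = -6 - I (F(O, I) = -4 + (-2 - I) = -6 - I)
f = 36 (f = (0 + 6)² = 6² = 36)
((o(-4, F(4, 1)) + f)²)² = (((-6 - 1*1) + 36)²)² = (((-6 - 1) + 36)²)² = ((-7 + 36)²)² = (29²)² = 841² = 707281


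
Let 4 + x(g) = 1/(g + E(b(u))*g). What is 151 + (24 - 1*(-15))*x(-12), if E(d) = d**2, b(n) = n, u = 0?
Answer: -33/4 ≈ -8.2500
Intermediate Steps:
x(g) = -4 + 1/g (x(g) = -4 + 1/(g + 0**2*g) = -4 + 1/(g + 0*g) = -4 + 1/(g + 0) = -4 + 1/g)
151 + (24 - 1*(-15))*x(-12) = 151 + (24 - 1*(-15))*(-4 + 1/(-12)) = 151 + (24 + 15)*(-4 - 1/12) = 151 + 39*(-49/12) = 151 - 637/4 = -33/4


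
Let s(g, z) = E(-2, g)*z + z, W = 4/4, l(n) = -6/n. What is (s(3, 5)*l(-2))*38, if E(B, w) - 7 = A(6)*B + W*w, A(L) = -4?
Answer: 10830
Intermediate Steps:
W = 1 (W = 4*(¼) = 1)
E(B, w) = 7 + w - 4*B (E(B, w) = 7 + (-4*B + 1*w) = 7 + (-4*B + w) = 7 + (w - 4*B) = 7 + w - 4*B)
s(g, z) = z + z*(15 + g) (s(g, z) = (7 + g - 4*(-2))*z + z = (7 + g + 8)*z + z = (15 + g)*z + z = z*(15 + g) + z = z + z*(15 + g))
(s(3, 5)*l(-2))*38 = ((5*(16 + 3))*(-6/(-2)))*38 = ((5*19)*(-6*(-½)))*38 = (95*3)*38 = 285*38 = 10830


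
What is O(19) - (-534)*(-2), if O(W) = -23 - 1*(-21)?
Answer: -1070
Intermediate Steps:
O(W) = -2 (O(W) = -23 + 21 = -2)
O(19) - (-534)*(-2) = -2 - (-534)*(-2) = -2 - 1*1068 = -2 - 1068 = -1070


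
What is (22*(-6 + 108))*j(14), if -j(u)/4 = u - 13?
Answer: -8976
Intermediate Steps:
j(u) = 52 - 4*u (j(u) = -4*(u - 13) = -4*(-13 + u) = 52 - 4*u)
(22*(-6 + 108))*j(14) = (22*(-6 + 108))*(52 - 4*14) = (22*102)*(52 - 56) = 2244*(-4) = -8976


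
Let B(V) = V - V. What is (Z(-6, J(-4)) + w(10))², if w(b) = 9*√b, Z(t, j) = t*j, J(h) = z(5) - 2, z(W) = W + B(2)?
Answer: 1134 - 324*√10 ≈ 109.42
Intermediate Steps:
B(V) = 0
z(W) = W (z(W) = W + 0 = W)
J(h) = 3 (J(h) = 5 - 2 = 3)
Z(t, j) = j*t
(Z(-6, J(-4)) + w(10))² = (3*(-6) + 9*√10)² = (-18 + 9*√10)²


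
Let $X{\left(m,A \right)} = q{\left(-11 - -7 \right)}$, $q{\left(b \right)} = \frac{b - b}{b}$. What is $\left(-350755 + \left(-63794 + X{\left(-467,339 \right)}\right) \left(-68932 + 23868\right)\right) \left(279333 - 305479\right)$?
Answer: $-75155685046906$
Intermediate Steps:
$q{\left(b \right)} = 0$ ($q{\left(b \right)} = \frac{0}{b} = 0$)
$X{\left(m,A \right)} = 0$
$\left(-350755 + \left(-63794 + X{\left(-467,339 \right)}\right) \left(-68932 + 23868\right)\right) \left(279333 - 305479\right) = \left(-350755 + \left(-63794 + 0\right) \left(-68932 + 23868\right)\right) \left(279333 - 305479\right) = \left(-350755 - -2874812816\right) \left(-26146\right) = \left(-350755 + 2874812816\right) \left(-26146\right) = 2874462061 \left(-26146\right) = -75155685046906$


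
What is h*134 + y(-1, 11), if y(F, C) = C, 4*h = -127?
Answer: -8487/2 ≈ -4243.5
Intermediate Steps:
h = -127/4 (h = (¼)*(-127) = -127/4 ≈ -31.750)
h*134 + y(-1, 11) = -127/4*134 + 11 = -8509/2 + 11 = -8487/2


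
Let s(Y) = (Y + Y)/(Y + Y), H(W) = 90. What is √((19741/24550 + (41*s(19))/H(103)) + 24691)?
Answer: √1339387797017/7365 ≈ 157.14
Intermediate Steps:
s(Y) = 1 (s(Y) = (2*Y)/((2*Y)) = (2*Y)*(1/(2*Y)) = 1)
√((19741/24550 + (41*s(19))/H(103)) + 24691) = √((19741/24550 + (41*1)/90) + 24691) = √((19741*(1/24550) + 41*(1/90)) + 24691) = √((19741/24550 + 41/90) + 24691) = √(139162/110475 + 24691) = √(2727877387/110475) = √1339387797017/7365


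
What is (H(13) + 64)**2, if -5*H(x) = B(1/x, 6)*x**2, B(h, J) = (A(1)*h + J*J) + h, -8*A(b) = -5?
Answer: 2141930961/1600 ≈ 1.3387e+6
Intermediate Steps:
A(b) = 5/8 (A(b) = -1/8*(-5) = 5/8)
B(h, J) = J**2 + 13*h/8 (B(h, J) = (5*h/8 + J*J) + h = (5*h/8 + J**2) + h = (J**2 + 5*h/8) + h = J**2 + 13*h/8)
H(x) = -x**2*(36 + 13/(8*x))/5 (H(x) = -(6**2 + 13*(1/x)/8)*x**2/5 = -(36 + 13/(8*x))*x**2/5 = -x**2*(36 + 13/(8*x))/5)
(H(13) + 64)**2 = (-1/40*13*(13 + 288*13) + 64)**2 = (-1/40*13*(13 + 3744) + 64)**2 = (-1/40*13*3757 + 64)**2 = (-48841/40 + 64)**2 = (-46281/40)**2 = 2141930961/1600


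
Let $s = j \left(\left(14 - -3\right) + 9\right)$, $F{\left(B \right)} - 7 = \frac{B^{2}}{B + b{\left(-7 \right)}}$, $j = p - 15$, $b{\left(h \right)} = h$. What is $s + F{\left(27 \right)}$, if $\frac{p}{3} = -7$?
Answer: $- \frac{17851}{20} \approx -892.55$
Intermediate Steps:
$p = -21$ ($p = 3 \left(-7\right) = -21$)
$j = -36$ ($j = -21 - 15 = -36$)
$F{\left(B \right)} = 7 + \frac{B^{2}}{-7 + B}$ ($F{\left(B \right)} = 7 + \frac{B^{2}}{B - 7} = 7 + \frac{B^{2}}{-7 + B}$)
$s = -936$ ($s = - 36 \left(\left(14 - -3\right) + 9\right) = - 36 \left(\left(14 + 3\right) + 9\right) = - 36 \left(17 + 9\right) = \left(-36\right) 26 = -936$)
$s + F{\left(27 \right)} = -936 + \frac{-49 + 27^{2} + 7 \cdot 27}{-7 + 27} = -936 + \frac{-49 + 729 + 189}{20} = -936 + \frac{1}{20} \cdot 869 = -936 + \frac{869}{20} = - \frac{17851}{20}$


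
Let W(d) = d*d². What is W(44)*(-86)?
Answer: -7325824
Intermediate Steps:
W(d) = d³
W(44)*(-86) = 44³*(-86) = 85184*(-86) = -7325824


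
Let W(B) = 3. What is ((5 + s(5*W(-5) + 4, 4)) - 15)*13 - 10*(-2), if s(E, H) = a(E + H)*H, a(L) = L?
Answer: 1086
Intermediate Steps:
s(E, H) = H*(E + H) (s(E, H) = (E + H)*H = H*(E + H))
((5 + s(5*W(-5) + 4, 4)) - 15)*13 - 10*(-2) = ((5 + 4*((5*3 + 4) + 4)) - 15)*13 - 10*(-2) = ((5 + 4*((15 + 4) + 4)) - 15)*13 + 20 = ((5 + 4*(19 + 4)) - 15)*13 + 20 = ((5 + 4*23) - 15)*13 + 20 = ((5 + 92) - 15)*13 + 20 = (97 - 15)*13 + 20 = 82*13 + 20 = 1066 + 20 = 1086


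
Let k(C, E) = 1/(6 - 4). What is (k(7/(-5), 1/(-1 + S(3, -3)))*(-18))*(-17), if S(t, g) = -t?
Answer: 153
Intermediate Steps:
k(C, E) = ½ (k(C, E) = 1/2 = ½)
(k(7/(-5), 1/(-1 + S(3, -3)))*(-18))*(-17) = ((½)*(-18))*(-17) = -9*(-17) = 153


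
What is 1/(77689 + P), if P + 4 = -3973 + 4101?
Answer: 1/77813 ≈ 1.2851e-5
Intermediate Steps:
P = 124 (P = -4 + (-3973 + 4101) = -4 + 128 = 124)
1/(77689 + P) = 1/(77689 + 124) = 1/77813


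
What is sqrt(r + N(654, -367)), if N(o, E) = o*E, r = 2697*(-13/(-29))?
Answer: I*sqrt(238809) ≈ 488.68*I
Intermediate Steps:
r = 1209 (r = 2697*(-13*(-1/29)) = 2697*(13/29) = 1209)
N(o, E) = E*o
sqrt(r + N(654, -367)) = sqrt(1209 - 367*654) = sqrt(1209 - 240018) = sqrt(-238809) = I*sqrt(238809)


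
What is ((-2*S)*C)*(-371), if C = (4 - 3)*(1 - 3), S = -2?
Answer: 2968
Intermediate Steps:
C = -2 (C = 1*(-2) = -2)
((-2*S)*C)*(-371) = (-2*(-2)*(-2))*(-371) = (4*(-2))*(-371) = -8*(-371) = 2968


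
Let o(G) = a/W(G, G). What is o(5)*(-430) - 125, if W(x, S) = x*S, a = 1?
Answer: -711/5 ≈ -142.20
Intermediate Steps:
W(x, S) = S*x
o(G) = G⁻² (o(G) = 1/(G*G) = 1/G² = G⁻²)
o(5)*(-430) - 125 = -430/5² - 125 = (1/25)*(-430) - 125 = -86/5 - 125 = -711/5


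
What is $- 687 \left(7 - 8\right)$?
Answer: $687$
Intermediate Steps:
$- 687 \left(7 - 8\right) = \left(-687\right) \left(-1\right) = 687$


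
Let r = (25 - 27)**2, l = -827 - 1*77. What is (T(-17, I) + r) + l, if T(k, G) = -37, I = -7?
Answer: -937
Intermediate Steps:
l = -904 (l = -827 - 77 = -904)
r = 4 (r = (-2)**2 = 4)
(T(-17, I) + r) + l = (-37 + 4) - 904 = -33 - 904 = -937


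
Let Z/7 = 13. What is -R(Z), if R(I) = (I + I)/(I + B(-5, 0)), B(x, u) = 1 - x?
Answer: -182/97 ≈ -1.8763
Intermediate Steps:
Z = 91 (Z = 7*13 = 91)
R(I) = 2*I/(6 + I) (R(I) = (I + I)/(I + (1 - 1*(-5))) = (2*I)/(I + (1 + 5)) = (2*I)/(I + 6) = (2*I)/(6 + I) = 2*I/(6 + I))
-R(Z) = -2*91/(6 + 91) = -2*91/97 = -1*182/97 = -182/97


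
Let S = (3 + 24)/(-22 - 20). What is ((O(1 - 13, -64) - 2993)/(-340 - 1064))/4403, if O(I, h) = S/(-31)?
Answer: 76409/157818024 ≈ 0.00048416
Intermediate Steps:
S = -9/14 (S = 27/(-42) = 27*(-1/42) = -9/14 ≈ -0.64286)
O(I, h) = 9/434 (O(I, h) = -9/14/(-31) = -9/14*(-1/31) = 9/434)
((O(1 - 13, -64) - 2993)/(-340 - 1064))/4403 = ((9/434 - 2993)/(-340 - 1064))/4403 = -1298953/434/(-1404)*(1/4403) = -1298953/434*(-1/1404)*(1/4403) = (1298953/609336)*(1/4403) = 76409/157818024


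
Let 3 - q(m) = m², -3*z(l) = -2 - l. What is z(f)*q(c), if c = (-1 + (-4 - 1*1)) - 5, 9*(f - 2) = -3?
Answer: -1298/9 ≈ -144.22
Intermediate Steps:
f = 5/3 (f = 2 + (⅑)*(-3) = 2 - ⅓ = 5/3 ≈ 1.6667)
z(l) = ⅔ + l/3 (z(l) = -(-2 - l)/3 = ⅔ + l/3)
c = -11 (c = (-1 + (-4 - 1)) - 5 = (-1 - 5) - 5 = -6 - 5 = -11)
q(m) = 3 - m²
z(f)*q(c) = (⅔ + (⅓)*(5/3))*(3 - 1*(-11)²) = (⅔ + 5/9)*(3 - 1*121) = 11*(3 - 121)/9 = (11/9)*(-118) = -1298/9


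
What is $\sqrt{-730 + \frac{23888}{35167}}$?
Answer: $\frac{i \sqrt{901963989674}}{35167} \approx 27.006 i$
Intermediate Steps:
$\sqrt{-730 + \frac{23888}{35167}} = \sqrt{- \frac{25648022}{35167}} = \frac{i \sqrt{901963989674}}{35167}$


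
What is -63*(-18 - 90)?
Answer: 6804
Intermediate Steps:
-63*(-18 - 90) = -63*(-108) = 6804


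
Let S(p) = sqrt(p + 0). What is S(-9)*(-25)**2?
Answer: 1875*I ≈ 1875.0*I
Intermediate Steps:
S(p) = sqrt(p)
S(-9)*(-25)**2 = sqrt(-9)*(-25)**2 = (3*I)*625 = 1875*I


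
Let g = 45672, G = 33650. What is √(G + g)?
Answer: √79322 ≈ 281.64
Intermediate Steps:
√(G + g) = √(33650 + 45672) = √79322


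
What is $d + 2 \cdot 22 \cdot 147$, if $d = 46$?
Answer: $6514$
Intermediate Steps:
$d + 2 \cdot 22 \cdot 147 = 46 + 2 \cdot 22 \cdot 147 = 46 + 44 \cdot 147 = 46 + 6468 = 6514$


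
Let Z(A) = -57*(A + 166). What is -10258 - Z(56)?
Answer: 2396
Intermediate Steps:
Z(A) = -9462 - 57*A (Z(A) = -57*(166 + A) = -9462 - 57*A)
-10258 - Z(56) = -10258 - (-9462 - 57*56) = -10258 - (-9462 - 3192) = -10258 - 1*(-12654) = -10258 + 12654 = 2396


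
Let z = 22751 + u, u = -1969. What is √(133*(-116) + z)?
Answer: √5354 ≈ 73.171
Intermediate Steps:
z = 20782 (z = 22751 - 1969 = 20782)
√(133*(-116) + z) = √(133*(-116) + 20782) = √(-15428 + 20782) = √5354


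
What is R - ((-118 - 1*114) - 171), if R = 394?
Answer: 797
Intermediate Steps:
R - ((-118 - 1*114) - 171) = 394 - ((-118 - 1*114) - 171) = 394 - ((-118 - 114) - 171) = 394 - (-232 - 171) = 394 - 1*(-403) = 394 + 403 = 797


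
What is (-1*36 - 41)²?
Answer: 5929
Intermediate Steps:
(-1*36 - 41)² = (-36 - 41)² = (-77)² = 5929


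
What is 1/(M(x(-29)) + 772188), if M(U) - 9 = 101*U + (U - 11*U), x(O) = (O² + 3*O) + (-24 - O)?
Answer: 1/841266 ≈ 1.1887e-6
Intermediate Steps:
x(O) = -24 + O² + 2*O
M(U) = 9 + 91*U (M(U) = 9 + (101*U + (U - 11*U)) = 9 + (101*U - 10*U) = 9 + 91*U)
1/(M(x(-29)) + 772188) = 1/((9 + 91*(-24 + (-29)² + 2*(-29))) + 772188) = 1/((9 + 91*(-24 + 841 - 58)) + 772188) = 1/((9 + 91*759) + 772188) = 1/((9 + 69069) + 772188) = 1/(69078 + 772188) = 1/841266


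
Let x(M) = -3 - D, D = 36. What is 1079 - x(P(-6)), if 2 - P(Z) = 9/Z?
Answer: 1118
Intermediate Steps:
P(Z) = 2 - 9/Z
x(M) = -39 (x(M) = -3 - 1*36 = -3 - 36 = -39)
1079 - x(P(-6)) = 1079 - 1*(-39) = 1079 + 39 = 1118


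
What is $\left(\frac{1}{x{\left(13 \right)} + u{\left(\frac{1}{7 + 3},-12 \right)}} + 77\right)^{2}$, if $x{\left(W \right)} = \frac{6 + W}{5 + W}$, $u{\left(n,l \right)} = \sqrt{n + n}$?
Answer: $\frac{13397892889}{2193361} - \frac{75004056 \sqrt{5}}{2193361} \approx 6031.9$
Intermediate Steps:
$u{\left(n,l \right)} = \sqrt{2} \sqrt{n}$ ($u{\left(n,l \right)} = \sqrt{2 n} = \sqrt{2} \sqrt{n}$)
$x{\left(W \right)} = \frac{6 + W}{5 + W}$
$\left(\frac{1}{x{\left(13 \right)} + u{\left(\frac{1}{7 + 3},-12 \right)}} + 77\right)^{2} = \left(\frac{1}{\frac{6 + 13}{5 + 13} + \sqrt{2} \sqrt{\frac{1}{7 + 3}}} + 77\right)^{2} = \left(\frac{1}{\frac{1}{18} \cdot 19 + \sqrt{2} \sqrt{\frac{1}{10}}} + 77\right)^{2} = \left(\frac{1}{\frac{1}{18} \cdot 19 + \frac{\sqrt{2}}{\sqrt{10}}} + 77\right)^{2} = \left(\frac{1}{\frac{19}{18} + \sqrt{2} \frac{\sqrt{10}}{10}} + 77\right)^{2} = \left(\frac{1}{\frac{19}{18} + \frac{\sqrt{5}}{5}} + 77\right)^{2} = \left(77 + \frac{1}{\frac{19}{18} + \frac{\sqrt{5}}{5}}\right)^{2}$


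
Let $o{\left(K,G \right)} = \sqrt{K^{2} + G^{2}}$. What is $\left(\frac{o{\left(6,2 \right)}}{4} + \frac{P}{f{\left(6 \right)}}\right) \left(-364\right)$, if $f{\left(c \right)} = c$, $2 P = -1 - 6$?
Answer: $\frac{637}{3} - 182 \sqrt{10} \approx -363.2$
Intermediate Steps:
$P = - \frac{7}{2}$ ($P = \frac{-1 - 6}{2} = \frac{1}{2} \left(-7\right) = - \frac{7}{2} \approx -3.5$)
$o{\left(K,G \right)} = \sqrt{G^{2} + K^{2}}$
$\left(\frac{o{\left(6,2 \right)}}{4} + \frac{P}{f{\left(6 \right)}}\right) \left(-364\right) = \left(\frac{\sqrt{2^{2} + 6^{2}}}{4} - \frac{7}{2 \cdot 6}\right) \left(-364\right) = \left(\sqrt{4 + 36} \cdot \frac{1}{4} - \frac{7}{12}\right) \left(-364\right) = \left(\sqrt{40} \cdot \frac{1}{4} - \frac{7}{12}\right) \left(-364\right) = \left(2 \sqrt{10} \cdot \frac{1}{4} - \frac{7}{12}\right) \left(-364\right) = \left(\frac{\sqrt{10}}{2} - \frac{7}{12}\right) \left(-364\right) = \left(- \frac{7}{12} + \frac{\sqrt{10}}{2}\right) \left(-364\right) = \frac{637}{3} - 182 \sqrt{10}$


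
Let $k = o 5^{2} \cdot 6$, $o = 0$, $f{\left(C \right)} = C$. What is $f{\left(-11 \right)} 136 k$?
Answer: $0$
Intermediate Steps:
$k = 0$ ($k = 0 \cdot 5^{2} \cdot 6 = 0 \cdot 25 \cdot 6 = 0 \cdot 6 = 0$)
$f{\left(-11 \right)} 136 k = \left(-11\right) 136 \cdot 0 = \left(-1496\right) 0 = 0$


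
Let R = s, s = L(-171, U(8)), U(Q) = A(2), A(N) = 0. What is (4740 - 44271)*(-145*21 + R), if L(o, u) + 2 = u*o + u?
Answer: 120450957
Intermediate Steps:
U(Q) = 0
L(o, u) = -2 + u + o*u (L(o, u) = -2 + (u*o + u) = -2 + (o*u + u) = -2 + (u + o*u) = -2 + u + o*u)
s = -2 (s = -2 + 0 - 171*0 = -2 + 0 + 0 = -2)
R = -2
(4740 - 44271)*(-145*21 + R) = (4740 - 44271)*(-145*21 - 2) = -39531*(-3045 - 2) = -39531*(-3047) = 120450957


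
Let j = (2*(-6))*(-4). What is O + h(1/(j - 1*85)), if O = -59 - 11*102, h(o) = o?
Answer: -43698/37 ≈ -1181.0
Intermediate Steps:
j = 48 (j = -12*(-4) = 48)
O = -1181 (O = -59 - 1122 = -1181)
O + h(1/(j - 1*85)) = -1181 + 1/(48 - 1*85) = -1181 + 1/(48 - 85) = -1181 + 1/(-37) = -1181 - 1/37 = -43698/37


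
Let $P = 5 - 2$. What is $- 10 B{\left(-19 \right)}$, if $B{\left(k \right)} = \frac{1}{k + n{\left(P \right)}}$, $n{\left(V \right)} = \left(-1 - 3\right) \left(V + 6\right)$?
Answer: $\frac{2}{11} \approx 0.18182$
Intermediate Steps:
$P = 3$
$n{\left(V \right)} = -24 - 4 V$ ($n{\left(V \right)} = - 4 \left(6 + V\right) = -24 - 4 V$)
$B{\left(k \right)} = \frac{1}{-36 + k}$ ($B{\left(k \right)} = \frac{1}{k - 36} = \frac{1}{-36 + k}$)
$- 10 B{\left(-19 \right)} = - \frac{10}{-36 - 19} = - \frac{10}{-55} = \left(-10\right) \left(- \frac{1}{55}\right) = \frac{2}{11}$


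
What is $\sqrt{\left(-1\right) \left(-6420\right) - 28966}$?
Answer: $i \sqrt{22546} \approx 150.15 i$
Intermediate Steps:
$\sqrt{\left(-1\right) \left(-6420\right) - 28966} = \sqrt{6420 - 28966} = \sqrt{-22546} = i \sqrt{22546}$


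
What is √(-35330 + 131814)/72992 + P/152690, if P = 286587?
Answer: 286587/152690 + √24121/36496 ≈ 1.8812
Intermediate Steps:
√(-35330 + 131814)/72992 + P/152690 = √(-35330 + 131814)/72992 + 286587/152690 = √96484*(1/72992) + 286587*(1/152690) = (2*√24121)*(1/72992) + 286587/152690 = √24121/36496 + 286587/152690 = 286587/152690 + √24121/36496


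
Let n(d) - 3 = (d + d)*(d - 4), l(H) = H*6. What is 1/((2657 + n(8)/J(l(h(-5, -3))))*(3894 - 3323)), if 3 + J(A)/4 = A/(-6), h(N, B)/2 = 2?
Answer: 28/42441859 ≈ 6.5973e-7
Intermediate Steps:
h(N, B) = 4 (h(N, B) = 2*2 = 4)
l(H) = 6*H
J(A) = -12 - 2*A/3 (J(A) = -12 + 4*(A/(-6)) = -12 + 4*(A*(-⅙)) = -12 + 4*(-A/6) = -12 - 2*A/3)
n(d) = 3 + 2*d*(-4 + d) (n(d) = 3 + (d + d)*(d - 4) = 3 + (2*d)*(-4 + d) = 3 + 2*d*(-4 + d))
1/((2657 + n(8)/J(l(h(-5, -3))))*(3894 - 3323)) = 1/((2657 + (3 - 8*8 + 2*8²)/(-12 - 4*4))*(3894 - 3323)) = 1/((2657 + (3 - 64 + 2*64)/(-12 - ⅔*24))*571) = 1/((2657 + (3 - 64 + 128)/(-12 - 16))*571) = 1/((2657 + 67/(-28))*571) = 1/((2657 + 67*(-1/28))*571) = 1/((2657 - 67/28)*571) = 1/((74329/28)*571) = 1/(42441859/28) = 28/42441859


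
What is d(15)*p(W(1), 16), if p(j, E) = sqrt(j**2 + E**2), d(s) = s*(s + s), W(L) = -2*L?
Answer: 900*sqrt(65) ≈ 7256.0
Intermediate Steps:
d(s) = 2*s**2 (d(s) = s*(2*s) = 2*s**2)
p(j, E) = sqrt(E**2 + j**2)
d(15)*p(W(1), 16) = (2*15**2)*sqrt(16**2 + (-2*1)**2) = (2*225)*sqrt(256 + (-2)**2) = 450*sqrt(256 + 4) = 450*sqrt(260) = 450*(2*sqrt(65)) = 900*sqrt(65)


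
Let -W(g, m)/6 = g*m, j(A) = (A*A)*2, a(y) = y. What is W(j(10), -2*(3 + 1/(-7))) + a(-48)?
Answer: 47664/7 ≈ 6809.1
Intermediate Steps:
j(A) = 2*A² (j(A) = A²*2 = 2*A²)
W(g, m) = -6*g*m
W(j(10), -2*(3 + 1/(-7))) + a(-48) = -6*2*10²*(-2*(3 + 1/(-7))) - 48 = -6*2*100*(-2*(3 + 1*(-⅐))) - 48 = -6*200*(-2*(3 - ⅐)) - 48 = -6*200*(-2*20/7) - 48 = -6*200*(-40/7) - 48 = 48000/7 - 48 = 47664/7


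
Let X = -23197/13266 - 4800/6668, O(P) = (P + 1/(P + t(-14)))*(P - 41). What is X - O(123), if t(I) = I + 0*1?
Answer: -24319784111723/2410471998 ≈ -10089.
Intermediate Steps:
t(I) = I (t(I) = I + 0 = I)
O(P) = (-41 + P)*(P + 1/(-14 + P)) (O(P) = (P + 1/(P - 14))*(P - 41) = (P + 1/(-14 + P))*(-41 + P) = (-41 + P)*(P + 1/(-14 + P)))
X = -54588599/22114422 (X = -23197*1/13266 - 4800*1/6668 = -23197/13266 - 1200/1667 = -54588599/22114422 ≈ -2.4685)
X - O(123) = -54588599/22114422 - (-41 + 123³ - 55*123² + 575*123)/(-14 + 123) = -54588599/22114422 - (-41 + 1860867 - 55*15129 + 70725)/109 = -54588599/22114422 - (-41 + 1860867 - 832095 + 70725)/109 = -54588599/22114422 - 1099456/109 = -24319784111723/2410471998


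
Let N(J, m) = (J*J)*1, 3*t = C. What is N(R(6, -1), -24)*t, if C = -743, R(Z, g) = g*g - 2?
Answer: -743/3 ≈ -247.67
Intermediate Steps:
R(Z, g) = -2 + g**2 (R(Z, g) = g**2 - 2 = -2 + g**2)
t = -743/3 (t = (1/3)*(-743) = -743/3 ≈ -247.67)
N(J, m) = J**2 (N(J, m) = J**2*1 = J**2)
N(R(6, -1), -24)*t = (-2 + (-1)**2)**2*(-743/3) = (-2 + 1)**2*(-743/3) = (-1)**2*(-743/3) = 1*(-743/3) = -743/3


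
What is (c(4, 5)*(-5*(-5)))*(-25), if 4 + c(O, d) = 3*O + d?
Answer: -8125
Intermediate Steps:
c(O, d) = -4 + d + 3*O (c(O, d) = -4 + (3*O + d) = -4 + (d + 3*O) = -4 + d + 3*O)
(c(4, 5)*(-5*(-5)))*(-25) = ((-4 + 5 + 3*4)*(-5*(-5)))*(-25) = ((-4 + 5 + 12)*25)*(-25) = (13*25)*(-25) = 325*(-25) = -8125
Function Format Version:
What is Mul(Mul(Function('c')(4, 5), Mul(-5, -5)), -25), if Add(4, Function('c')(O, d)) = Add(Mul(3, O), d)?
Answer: -8125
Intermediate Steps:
Function('c')(O, d) = Add(-4, d, Mul(3, O)) (Function('c')(O, d) = Add(-4, Add(Mul(3, O), d)) = Add(-4, Add(d, Mul(3, O))) = Add(-4, d, Mul(3, O)))
Mul(Mul(Function('c')(4, 5), Mul(-5, -5)), -25) = Mul(Mul(Add(-4, 5, Mul(3, 4)), Mul(-5, -5)), -25) = Mul(Mul(Add(-4, 5, 12), 25), -25) = Mul(Mul(13, 25), -25) = Mul(325, -25) = -8125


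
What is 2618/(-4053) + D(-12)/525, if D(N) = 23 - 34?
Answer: -67573/101325 ≈ -0.66689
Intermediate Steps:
D(N) = -11
2618/(-4053) + D(-12)/525 = 2618/(-4053) - 11/525 = 2618*(-1/4053) - 11*1/525 = -374/579 - 11/525 = -67573/101325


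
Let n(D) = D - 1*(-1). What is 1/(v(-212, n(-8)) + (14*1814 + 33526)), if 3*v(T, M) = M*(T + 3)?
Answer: 3/178229 ≈ 1.6832e-5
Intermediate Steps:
n(D) = 1 + D (n(D) = D + 1 = 1 + D)
v(T, M) = M*(3 + T)/3 (v(T, M) = (M*(T + 3))/3 = (M*(3 + T))/3 = M*(3 + T)/3)
1/(v(-212, n(-8)) + (14*1814 + 33526)) = 1/((1 - 8)*(3 - 212)/3 + (14*1814 + 33526)) = 1/((⅓)*(-7)*(-209) + (25396 + 33526)) = 1/(1463/3 + 58922) = 1/(178229/3) = 3/178229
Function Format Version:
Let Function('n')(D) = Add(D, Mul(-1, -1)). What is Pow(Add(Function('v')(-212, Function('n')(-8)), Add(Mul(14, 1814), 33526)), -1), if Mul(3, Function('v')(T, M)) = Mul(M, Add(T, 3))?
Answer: Rational(3, 178229) ≈ 1.6832e-5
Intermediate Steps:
Function('n')(D) = Add(1, D) (Function('n')(D) = Add(D, 1) = Add(1, D))
Function('v')(T, M) = Mul(Rational(1, 3), M, Add(3, T)) (Function('v')(T, M) = Mul(Rational(1, 3), Mul(M, Add(T, 3))) = Mul(Rational(1, 3), Mul(M, Add(3, T))) = Mul(Rational(1, 3), M, Add(3, T)))
Pow(Add(Function('v')(-212, Function('n')(-8)), Add(Mul(14, 1814), 33526)), -1) = Pow(Add(Mul(Rational(1, 3), Add(1, -8), Add(3, -212)), Add(Mul(14, 1814), 33526)), -1) = Pow(Add(Mul(Rational(1, 3), -7, -209), Add(25396, 33526)), -1) = Pow(Add(Rational(1463, 3), 58922), -1) = Pow(Rational(178229, 3), -1) = Rational(3, 178229)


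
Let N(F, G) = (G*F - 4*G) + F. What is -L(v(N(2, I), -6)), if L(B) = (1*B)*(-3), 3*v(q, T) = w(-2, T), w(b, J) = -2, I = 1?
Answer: -2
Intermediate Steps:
N(F, G) = F - 4*G + F*G (N(F, G) = (F*G - 4*G) + F = (-4*G + F*G) + F = F - 4*G + F*G)
v(q, T) = -⅔ (v(q, T) = (⅓)*(-2) = -⅔)
L(B) = -3*B (L(B) = B*(-3) = -3*B)
-L(v(N(2, I), -6)) = -(-3)*(-2)/3 = -1*2 = -2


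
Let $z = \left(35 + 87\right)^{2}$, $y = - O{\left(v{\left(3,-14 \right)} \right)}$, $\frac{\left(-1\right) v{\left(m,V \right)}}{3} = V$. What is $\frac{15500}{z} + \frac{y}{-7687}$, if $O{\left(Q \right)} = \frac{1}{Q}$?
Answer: $\frac{1251062971}{1201339734} \approx 1.0414$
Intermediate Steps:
$v{\left(m,V \right)} = - 3 V$
$y = - \frac{1}{42}$ ($y = - \frac{1}{\left(-3\right) \left(-14\right)} = - \frac{1}{42} \approx -0.02381$)
$z = 14884$ ($z = 122^{2} = 14884$)
$\frac{15500}{z} + \frac{y}{-7687} = \frac{15500}{14884} - \frac{1}{42 \left(-7687\right)} = 15500 \cdot \frac{1}{14884} - - \frac{1}{322854} = \frac{3875}{3721} + \frac{1}{322854} = \frac{1251062971}{1201339734}$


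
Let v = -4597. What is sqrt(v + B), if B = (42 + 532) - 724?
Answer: I*sqrt(4747) ≈ 68.898*I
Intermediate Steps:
B = -150 (B = 574 - 724 = -150)
sqrt(v + B) = sqrt(-4597 - 150) = sqrt(-4747) = I*sqrt(4747)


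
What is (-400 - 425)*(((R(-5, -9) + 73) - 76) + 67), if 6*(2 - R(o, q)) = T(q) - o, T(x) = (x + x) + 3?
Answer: -55825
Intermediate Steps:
T(x) = 3 + 2*x (T(x) = 2*x + 3 = 3 + 2*x)
R(o, q) = 3/2 - q/3 + o/6 (R(o, q) = 2 - ((3 + 2*q) - o)/6 = 2 - (3 - o + 2*q)/6 = 2 + (-1/2 - q/3 + o/6) = 3/2 - q/3 + o/6)
(-400 - 425)*(((R(-5, -9) + 73) - 76) + 67) = (-400 - 425)*((((3/2 - 1/3*(-9) + (1/6)*(-5)) + 73) - 76) + 67) = -825*((((3/2 + 3 - 5/6) + 73) - 76) + 67) = -825*(((11/3 + 73) - 76) + 67) = -825*((230/3 - 76) + 67) = -825*(2/3 + 67) = -825*203/3 = -55825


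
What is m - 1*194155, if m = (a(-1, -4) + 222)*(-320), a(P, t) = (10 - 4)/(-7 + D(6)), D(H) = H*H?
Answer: -7692575/29 ≈ -2.6526e+5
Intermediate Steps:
D(H) = H²
a(P, t) = 6/29 (a(P, t) = (10 - 4)/(-7 + 6²) = 6/(-7 + 36) = 6/29)
m = -2062080/29 (m = (6/29 + 222)*(-320) = (6444/29)*(-320) = -2062080/29 ≈ -71106.)
m - 1*194155 = -2062080/29 - 1*194155 = -2062080/29 - 194155 = -7692575/29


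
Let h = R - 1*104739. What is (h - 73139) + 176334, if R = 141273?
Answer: 139729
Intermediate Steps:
h = 36534 (h = 141273 - 1*104739 = 141273 - 104739 = 36534)
(h - 73139) + 176334 = (36534 - 73139) + 176334 = -36605 + 176334 = 139729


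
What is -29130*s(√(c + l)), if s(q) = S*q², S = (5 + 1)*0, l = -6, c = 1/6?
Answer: 0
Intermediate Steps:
c = ⅙ ≈ 0.16667
S = 0 (S = 6*0 = 0)
s(q) = 0 (s(q) = 0*q² = 0)
-29130*s(√(c + l)) = -29130*0 = 0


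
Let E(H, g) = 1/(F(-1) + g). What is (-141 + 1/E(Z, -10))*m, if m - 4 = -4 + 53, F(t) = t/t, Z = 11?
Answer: -7950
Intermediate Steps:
F(t) = 1
E(H, g) = 1/(1 + g)
m = 53 (m = 4 + (-4 + 53) = 4 + 49 = 53)
(-141 + 1/E(Z, -10))*m = (-141 + 1/(1/(1 - 10)))*53 = (-141 + 1/(1/(-9)))*53 = (-141 + 1/(-⅑))*53 = (-141 - 9)*53 = -150*53 = -7950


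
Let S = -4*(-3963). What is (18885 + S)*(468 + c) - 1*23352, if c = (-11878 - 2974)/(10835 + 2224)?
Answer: 70492732784/4353 ≈ 1.6194e+7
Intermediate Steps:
c = -14852/13059 ≈ -1.1373
S = 15852
(18885 + S)*(468 + c) - 1*23352 = (18885 + 15852)*(468 - 14852/13059) - 1*23352 = 34737*(6096760/13059) - 23352 = 70594384040/4353 - 23352 = 70492732784/4353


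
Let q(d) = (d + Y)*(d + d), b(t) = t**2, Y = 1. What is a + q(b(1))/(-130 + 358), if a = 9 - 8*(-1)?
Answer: 970/57 ≈ 17.018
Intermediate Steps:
q(d) = 2*d*(1 + d) (q(d) = (d + 1)*(d + d) = (1 + d)*(2*d) = 2*d*(1 + d))
a = 17 (a = 9 + 8 = 17)
a + q(b(1))/(-130 + 358) = 17 + (2*1**2*(1 + 1**2))/(-130 + 358) = 17 + (2*1*(1 + 1))/228 = 17 + (2*1*2)/228 = 17 + (1/228)*4 = 17 + 1/57 = 970/57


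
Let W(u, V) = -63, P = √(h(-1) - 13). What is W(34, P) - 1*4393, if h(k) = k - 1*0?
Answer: -4456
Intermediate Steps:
h(k) = k (h(k) = k + 0 = k)
P = I*√14 (P = √(-1 - 13) = √(-14) = I*√14 ≈ 3.7417*I)
W(34, P) - 1*4393 = -63 - 1*4393 = -63 - 4393 = -4456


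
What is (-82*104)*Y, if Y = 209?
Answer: -1782352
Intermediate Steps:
(-82*104)*Y = -82*104*209 = -8528*209 = -1782352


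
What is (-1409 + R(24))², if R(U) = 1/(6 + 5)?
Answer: 240188004/121 ≈ 1.9850e+6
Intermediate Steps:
R(U) = 1/11
(-1409 + R(24))² = (-1409 + 1/11)² = (-15498/11)² = 240188004/121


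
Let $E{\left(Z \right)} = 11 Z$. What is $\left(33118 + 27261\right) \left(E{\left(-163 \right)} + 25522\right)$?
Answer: $1432733291$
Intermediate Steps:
$\left(33118 + 27261\right) \left(E{\left(-163 \right)} + 25522\right) = \left(33118 + 27261\right) \left(11 \left(-163\right) + 25522\right) = 60379 \left(-1793 + 25522\right) = 60379 \cdot 23729 = 1432733291$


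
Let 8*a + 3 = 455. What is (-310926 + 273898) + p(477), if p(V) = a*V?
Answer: -20155/2 ≈ -10078.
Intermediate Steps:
a = 113/2 (a = -3/8 + (⅛)*455 = -3/8 + 455/8 = 113/2 ≈ 56.500)
p(V) = 113*V/2
(-310926 + 273898) + p(477) = (-310926 + 273898) + (113/2)*477 = -37028 + 53901/2 = -20155/2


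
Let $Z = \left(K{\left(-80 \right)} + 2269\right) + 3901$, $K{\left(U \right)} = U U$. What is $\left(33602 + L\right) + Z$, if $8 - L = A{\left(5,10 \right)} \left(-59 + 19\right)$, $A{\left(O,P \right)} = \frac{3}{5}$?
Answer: $46204$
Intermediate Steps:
$K{\left(U \right)} = U^{2}$
$A{\left(O,P \right)} = \frac{3}{5}$ ($A{\left(O,P \right)} = 3 \cdot \frac{1}{5} = \frac{3}{5}$)
$Z = 12570$ ($Z = \left(\left(-80\right)^{2} + 2269\right) + 3901 = \left(6400 + 2269\right) + 3901 = 8669 + 3901 = 12570$)
$L = 32$ ($L = 8 - \frac{3 \left(-59 + 19\right)}{5} = 8 - \frac{3}{5} \left(-40\right) = 8 - -24 = 8 + 24 = 32$)
$\left(33602 + L\right) + Z = \left(33602 + 32\right) + 12570 = 33634 + 12570 = 46204$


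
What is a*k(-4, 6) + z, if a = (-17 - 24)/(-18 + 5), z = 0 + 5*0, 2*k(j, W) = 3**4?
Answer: 3321/26 ≈ 127.73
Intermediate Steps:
k(j, W) = 81/2 (k(j, W) = (1/2)*3**4 = (1/2)*81 = 81/2)
z = 0 (z = 0 + 0 = 0)
a = 41/13 (a = -41/(-13) = -41*(-1/13) = 41/13 ≈ 3.1538)
a*k(-4, 6) + z = (41/13)*(81/2) + 0 = 3321/26 + 0 = 3321/26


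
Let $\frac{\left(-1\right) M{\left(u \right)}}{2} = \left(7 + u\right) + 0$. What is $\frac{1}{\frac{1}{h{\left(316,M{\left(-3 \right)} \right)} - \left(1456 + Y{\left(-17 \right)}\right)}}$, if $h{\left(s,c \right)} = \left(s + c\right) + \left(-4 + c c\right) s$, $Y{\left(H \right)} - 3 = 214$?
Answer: $17595$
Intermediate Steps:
$M{\left(u \right)} = -14 - 2 u$ ($M{\left(u \right)} = - 2 \left(\left(7 + u\right) + 0\right) = - 2 \left(7 + u\right) = -14 - 2 u$)
$Y{\left(H \right)} = 217$ ($Y{\left(H \right)} = 3 + 214 = 217$)
$h{\left(s,c \right)} = c + s + s \left(-4 + c^{2}\right)$ ($h{\left(s,c \right)} = \left(c + s\right) + \left(-4 + c^{2}\right) s = \left(c + s\right) + s \left(-4 + c^{2}\right) = c + s + s \left(-4 + c^{2}\right)$)
$\frac{1}{\frac{1}{h{\left(316,M{\left(-3 \right)} \right)} - \left(1456 + Y{\left(-17 \right)}\right)}} = \frac{1}{\frac{1}{\left(\left(-14 - -6\right) - 948 + 316 \left(-14 - -6\right)^{2}\right) - 1673}} = \frac{1}{\frac{1}{\left(\left(-14 + 6\right) - 948 + 316 \left(-14 + 6\right)^{2}\right) - 1673}} = \frac{1}{\frac{1}{\left(-8 - 948 + 316 \left(-8\right)^{2}\right) - 1673}} = \frac{1}{\frac{1}{\left(-8 - 948 + 316 \cdot 64\right) - 1673}} = \frac{1}{\frac{1}{\left(-8 - 948 + 20224\right) - 1673}} = \frac{1}{\frac{1}{19268 - 1673}} = \frac{1}{\frac{1}{17595}} = 17595$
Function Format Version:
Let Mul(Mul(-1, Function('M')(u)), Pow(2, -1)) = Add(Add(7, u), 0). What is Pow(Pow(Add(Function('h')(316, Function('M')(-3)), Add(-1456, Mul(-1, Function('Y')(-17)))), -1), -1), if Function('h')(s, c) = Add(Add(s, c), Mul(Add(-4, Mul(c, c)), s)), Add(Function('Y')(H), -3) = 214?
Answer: 17595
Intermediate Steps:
Function('M')(u) = Add(-14, Mul(-2, u)) (Function('M')(u) = Mul(-2, Add(Add(7, u), 0)) = Mul(-2, Add(7, u)) = Add(-14, Mul(-2, u)))
Function('Y')(H) = 217 (Function('Y')(H) = Add(3, 214) = 217)
Function('h')(s, c) = Add(c, s, Mul(s, Add(-4, Pow(c, 2)))) (Function('h')(s, c) = Add(Add(c, s), Mul(Add(-4, Pow(c, 2)), s)) = Add(Add(c, s), Mul(s, Add(-4, Pow(c, 2)))) = Add(c, s, Mul(s, Add(-4, Pow(c, 2)))))
Pow(Pow(Add(Function('h')(316, Function('M')(-3)), Add(-1456, Mul(-1, Function('Y')(-17)))), -1), -1) = Pow(Pow(Add(Add(Add(-14, Mul(-2, -3)), Mul(-3, 316), Mul(316, Pow(Add(-14, Mul(-2, -3)), 2))), Add(-1456, Mul(-1, 217))), -1), -1) = Pow(Pow(Add(Add(Add(-14, 6), -948, Mul(316, Pow(Add(-14, 6), 2))), Add(-1456, -217)), -1), -1) = Pow(Pow(Add(Add(-8, -948, Mul(316, Pow(-8, 2))), -1673), -1), -1) = Pow(Pow(Add(Add(-8, -948, Mul(316, 64)), -1673), -1), -1) = Pow(Pow(Add(Add(-8, -948, 20224), -1673), -1), -1) = Pow(Pow(Add(19268, -1673), -1), -1) = Pow(Pow(17595, -1), -1) = Pow(Rational(1, 17595), -1) = 17595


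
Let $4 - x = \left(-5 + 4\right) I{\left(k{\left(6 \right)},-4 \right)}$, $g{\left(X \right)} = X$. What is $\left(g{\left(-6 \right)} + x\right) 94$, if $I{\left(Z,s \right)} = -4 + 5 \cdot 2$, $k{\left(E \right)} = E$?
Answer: $376$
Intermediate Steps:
$I{\left(Z,s \right)} = 6$ ($I{\left(Z,s \right)} = -4 + 10 = 6$)
$x = 10$ ($x = 4 - \left(-5 + 4\right) 6 = 4 - \left(-1\right) 6 = 4 - -6 = 4 + 6 = 10$)
$\left(g{\left(-6 \right)} + x\right) 94 = \left(-6 + 10\right) 94 = 4 \cdot 94 = 376$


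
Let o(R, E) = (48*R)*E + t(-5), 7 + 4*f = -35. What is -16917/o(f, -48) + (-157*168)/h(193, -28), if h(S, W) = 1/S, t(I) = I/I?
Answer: -123156128541/24193 ≈ -5.0906e+6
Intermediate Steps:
f = -21/2 (f = -7/4 + (1/4)*(-35) = -7/4 - 35/4 = -21/2 ≈ -10.500)
t(I) = 1
o(R, E) = 1 + 48*E*R (o(R, E) = (48*R)*E + 1 = 48*E*R + 1 = 1 + 48*E*R)
-16917/o(f, -48) + (-157*168)/h(193, -28) = -16917/(1 + 48*(-48)*(-21/2)) + (-157*168)/(1/193) = -16917/(1 + 24192) - 26376/1/193 = -16917/24193 - 26376*193 = -16917*1/24193 - 5090568 = -16917/24193 - 5090568 = -123156128541/24193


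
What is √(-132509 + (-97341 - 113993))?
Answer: I*√343843 ≈ 586.38*I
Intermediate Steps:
√(-132509 + (-97341 - 113993)) = √(-132509 - 211334) = √(-343843) = I*√343843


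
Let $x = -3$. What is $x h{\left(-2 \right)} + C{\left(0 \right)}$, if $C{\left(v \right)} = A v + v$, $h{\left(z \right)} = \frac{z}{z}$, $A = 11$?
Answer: $-3$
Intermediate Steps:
$h{\left(z \right)} = 1$
$C{\left(v \right)} = 12 v$ ($C{\left(v \right)} = 11 v + v = 12 v$)
$x h{\left(-2 \right)} + C{\left(0 \right)} = \left(-3\right) 1 + 12 \cdot 0 = -3 + 0 = -3$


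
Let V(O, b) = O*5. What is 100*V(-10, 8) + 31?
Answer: -4969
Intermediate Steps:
V(O, b) = 5*O
100*V(-10, 8) + 31 = 100*(5*(-10)) + 31 = 100*(-50) + 31 = -5000 + 31 = -4969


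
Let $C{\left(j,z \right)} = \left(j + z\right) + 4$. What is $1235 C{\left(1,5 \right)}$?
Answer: $12350$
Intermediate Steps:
$C{\left(j,z \right)} = 4 + j + z$
$1235 C{\left(1,5 \right)} = 1235 \left(4 + 1 + 5\right) = 1235 \cdot 10 = 12350$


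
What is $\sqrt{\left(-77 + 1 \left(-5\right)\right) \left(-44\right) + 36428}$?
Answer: $2 \sqrt{10009} \approx 200.09$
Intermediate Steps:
$\sqrt{\left(-77 + 1 \left(-5\right)\right) \left(-44\right) + 36428} = \sqrt{\left(-77 - 5\right) \left(-44\right) + 36428} = \sqrt{\left(-82\right) \left(-44\right) + 36428} = \sqrt{3608 + 36428} = \sqrt{40036} = 2 \sqrt{10009}$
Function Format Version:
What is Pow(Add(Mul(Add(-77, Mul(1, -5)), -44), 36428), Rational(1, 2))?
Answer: Mul(2, Pow(10009, Rational(1, 2))) ≈ 200.09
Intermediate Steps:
Pow(Add(Mul(Add(-77, Mul(1, -5)), -44), 36428), Rational(1, 2)) = Pow(Add(Mul(Add(-77, -5), -44), 36428), Rational(1, 2)) = Pow(Add(Mul(-82, -44), 36428), Rational(1, 2)) = Pow(Add(3608, 36428), Rational(1, 2)) = Pow(40036, Rational(1, 2)) = Mul(2, Pow(10009, Rational(1, 2)))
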